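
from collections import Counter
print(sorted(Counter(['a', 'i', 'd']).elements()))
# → ['a', 'd', 'i']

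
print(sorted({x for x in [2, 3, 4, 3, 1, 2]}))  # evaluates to [1, 2, 3, 4]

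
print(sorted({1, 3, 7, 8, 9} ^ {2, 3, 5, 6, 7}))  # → [1, 2, 5, 6, 8, 9]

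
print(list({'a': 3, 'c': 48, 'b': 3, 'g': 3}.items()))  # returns [('a', 3), ('c', 48), ('b', 3), ('g', 3)]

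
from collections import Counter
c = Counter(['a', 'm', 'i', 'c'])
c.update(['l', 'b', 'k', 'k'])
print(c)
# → Counter({'k': 2, 'a': 1, 'm': 1, 'i': 1, 'c': 1, 'l': 1, 'b': 1})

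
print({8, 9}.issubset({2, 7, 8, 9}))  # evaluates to True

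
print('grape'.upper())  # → GRAPE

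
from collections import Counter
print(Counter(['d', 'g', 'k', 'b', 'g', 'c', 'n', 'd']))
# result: Counter({'d': 2, 'g': 2, 'k': 1, 'b': 1, 'c': 1, 'n': 1})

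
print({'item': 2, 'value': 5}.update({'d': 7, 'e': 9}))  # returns None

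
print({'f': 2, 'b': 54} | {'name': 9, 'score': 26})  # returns {'f': 2, 'b': 54, 'name': 9, 'score': 26}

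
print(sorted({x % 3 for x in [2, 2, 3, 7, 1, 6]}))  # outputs [0, 1, 2]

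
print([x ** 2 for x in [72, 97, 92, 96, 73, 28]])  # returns [5184, 9409, 8464, 9216, 5329, 784]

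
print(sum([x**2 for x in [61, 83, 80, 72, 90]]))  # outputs 30294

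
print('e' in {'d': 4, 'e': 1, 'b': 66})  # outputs True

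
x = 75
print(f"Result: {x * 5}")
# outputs Result: 375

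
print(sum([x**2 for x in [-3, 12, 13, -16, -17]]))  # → 867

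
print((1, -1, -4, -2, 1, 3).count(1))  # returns 2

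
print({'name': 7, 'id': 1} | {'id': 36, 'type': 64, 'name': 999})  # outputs {'name': 999, 'id': 36, 'type': 64}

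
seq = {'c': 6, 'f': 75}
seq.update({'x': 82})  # {'c': 6, 'f': 75, 'x': 82}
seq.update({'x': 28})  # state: {'c': 6, 'f': 75, 'x': 28}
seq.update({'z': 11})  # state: {'c': 6, 'f': 75, 'x': 28, 'z': 11}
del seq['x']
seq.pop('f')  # 75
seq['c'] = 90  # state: {'c': 90, 'z': 11}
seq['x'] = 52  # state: {'c': 90, 'z': 11, 'x': 52}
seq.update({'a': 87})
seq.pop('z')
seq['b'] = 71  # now {'c': 90, 'x': 52, 'a': 87, 'b': 71}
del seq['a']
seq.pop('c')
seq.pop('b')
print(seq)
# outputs {'x': 52}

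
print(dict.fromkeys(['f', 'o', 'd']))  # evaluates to {'f': None, 'o': None, 'd': None}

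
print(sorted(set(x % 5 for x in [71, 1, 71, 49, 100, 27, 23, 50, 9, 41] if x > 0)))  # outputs [0, 1, 2, 3, 4]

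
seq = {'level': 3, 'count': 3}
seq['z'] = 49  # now {'level': 3, 'count': 3, 'z': 49}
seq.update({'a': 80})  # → {'level': 3, 'count': 3, 'z': 49, 'a': 80}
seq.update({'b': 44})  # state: {'level': 3, 'count': 3, 'z': 49, 'a': 80, 'b': 44}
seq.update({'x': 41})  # {'level': 3, 'count': 3, 'z': 49, 'a': 80, 'b': 44, 'x': 41}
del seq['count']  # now {'level': 3, 'z': 49, 'a': 80, 'b': 44, 'x': 41}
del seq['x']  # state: {'level': 3, 'z': 49, 'a': 80, 'b': 44}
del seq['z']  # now {'level': 3, 'a': 80, 'b': 44}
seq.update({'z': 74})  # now {'level': 3, 'a': 80, 'b': 44, 'z': 74}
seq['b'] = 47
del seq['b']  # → {'level': 3, 'a': 80, 'z': 74}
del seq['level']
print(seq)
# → {'a': 80, 'z': 74}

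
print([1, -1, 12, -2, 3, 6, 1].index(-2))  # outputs 3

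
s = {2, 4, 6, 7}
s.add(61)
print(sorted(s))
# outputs [2, 4, 6, 7, 61]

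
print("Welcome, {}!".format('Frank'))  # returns Welcome, Frank!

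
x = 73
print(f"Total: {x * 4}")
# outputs Total: 292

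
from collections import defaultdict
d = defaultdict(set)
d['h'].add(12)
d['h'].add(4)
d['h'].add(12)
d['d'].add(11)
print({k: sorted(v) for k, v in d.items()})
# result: {'h': [4, 12], 'd': [11]}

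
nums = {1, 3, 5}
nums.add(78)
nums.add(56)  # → {1, 3, 5, 56, 78}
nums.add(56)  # {1, 3, 5, 56, 78}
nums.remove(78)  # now {1, 3, 5, 56}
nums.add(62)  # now {1, 3, 5, 56, 62}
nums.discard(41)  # {1, 3, 5, 56, 62}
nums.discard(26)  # {1, 3, 5, 56, 62}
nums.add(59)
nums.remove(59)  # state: {1, 3, 5, 56, 62}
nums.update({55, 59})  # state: {1, 3, 5, 55, 56, 59, 62}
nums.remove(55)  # {1, 3, 5, 56, 59, 62}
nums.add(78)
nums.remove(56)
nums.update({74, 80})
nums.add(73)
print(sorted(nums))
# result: [1, 3, 5, 59, 62, 73, 74, 78, 80]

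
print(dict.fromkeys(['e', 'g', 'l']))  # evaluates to {'e': None, 'g': None, 'l': None}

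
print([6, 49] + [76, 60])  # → [6, 49, 76, 60]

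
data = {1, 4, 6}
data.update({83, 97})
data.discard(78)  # {1, 4, 6, 83, 97}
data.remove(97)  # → {1, 4, 6, 83}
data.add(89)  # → {1, 4, 6, 83, 89}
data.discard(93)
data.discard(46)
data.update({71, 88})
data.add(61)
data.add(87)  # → {1, 4, 6, 61, 71, 83, 87, 88, 89}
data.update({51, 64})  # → {1, 4, 6, 51, 61, 64, 71, 83, 87, 88, 89}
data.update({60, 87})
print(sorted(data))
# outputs [1, 4, 6, 51, 60, 61, 64, 71, 83, 87, 88, 89]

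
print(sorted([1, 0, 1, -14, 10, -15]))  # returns [-15, -14, 0, 1, 1, 10]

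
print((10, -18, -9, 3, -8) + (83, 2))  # (10, -18, -9, 3, -8, 83, 2)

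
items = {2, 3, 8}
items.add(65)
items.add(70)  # {2, 3, 8, 65, 70}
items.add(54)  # {2, 3, 8, 54, 65, 70}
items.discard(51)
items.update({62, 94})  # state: {2, 3, 8, 54, 62, 65, 70, 94}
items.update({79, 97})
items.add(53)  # {2, 3, 8, 53, 54, 62, 65, 70, 79, 94, 97}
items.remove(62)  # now {2, 3, 8, 53, 54, 65, 70, 79, 94, 97}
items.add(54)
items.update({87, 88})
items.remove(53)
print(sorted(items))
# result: [2, 3, 8, 54, 65, 70, 79, 87, 88, 94, 97]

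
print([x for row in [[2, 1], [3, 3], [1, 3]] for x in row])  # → [2, 1, 3, 3, 1, 3]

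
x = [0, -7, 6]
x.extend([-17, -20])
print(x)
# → [0, -7, 6, -17, -20]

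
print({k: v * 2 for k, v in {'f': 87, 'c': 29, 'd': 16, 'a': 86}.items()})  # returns {'f': 174, 'c': 58, 'd': 32, 'a': 172}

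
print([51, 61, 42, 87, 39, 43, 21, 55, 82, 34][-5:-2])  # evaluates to [43, 21, 55]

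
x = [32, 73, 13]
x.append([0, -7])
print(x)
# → [32, 73, 13, [0, -7]]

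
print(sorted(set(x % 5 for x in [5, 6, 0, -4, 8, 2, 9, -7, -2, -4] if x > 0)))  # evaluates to [0, 1, 2, 3, 4]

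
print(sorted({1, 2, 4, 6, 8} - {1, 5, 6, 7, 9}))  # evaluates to [2, 4, 8]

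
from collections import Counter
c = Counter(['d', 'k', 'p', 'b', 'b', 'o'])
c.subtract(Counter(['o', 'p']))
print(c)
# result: Counter({'b': 2, 'd': 1, 'k': 1, 'p': 0, 'o': 0})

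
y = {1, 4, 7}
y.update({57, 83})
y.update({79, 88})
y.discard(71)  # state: {1, 4, 7, 57, 79, 83, 88}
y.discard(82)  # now {1, 4, 7, 57, 79, 83, 88}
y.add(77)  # {1, 4, 7, 57, 77, 79, 83, 88}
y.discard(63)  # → {1, 4, 7, 57, 77, 79, 83, 88}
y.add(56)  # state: {1, 4, 7, 56, 57, 77, 79, 83, 88}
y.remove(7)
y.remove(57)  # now {1, 4, 56, 77, 79, 83, 88}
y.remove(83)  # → {1, 4, 56, 77, 79, 88}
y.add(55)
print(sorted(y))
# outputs [1, 4, 55, 56, 77, 79, 88]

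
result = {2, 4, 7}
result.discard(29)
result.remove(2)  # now {4, 7}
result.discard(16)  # {4, 7}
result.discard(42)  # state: {4, 7}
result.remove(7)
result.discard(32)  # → {4}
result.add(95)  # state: {4, 95}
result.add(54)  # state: {4, 54, 95}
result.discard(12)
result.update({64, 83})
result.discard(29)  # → {4, 54, 64, 83, 95}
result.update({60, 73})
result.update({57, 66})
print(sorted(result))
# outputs [4, 54, 57, 60, 64, 66, 73, 83, 95]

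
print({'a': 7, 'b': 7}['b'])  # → 7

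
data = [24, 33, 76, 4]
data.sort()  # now [4, 24, 33, 76]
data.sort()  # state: [4, 24, 33, 76]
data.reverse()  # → [76, 33, 24, 4]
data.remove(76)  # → [33, 24, 4]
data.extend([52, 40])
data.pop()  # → 40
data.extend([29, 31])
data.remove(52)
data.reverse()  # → [31, 29, 4, 24, 33]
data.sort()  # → [4, 24, 29, 31, 33]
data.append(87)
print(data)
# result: [4, 24, 29, 31, 33, 87]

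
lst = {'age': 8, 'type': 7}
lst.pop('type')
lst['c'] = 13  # {'age': 8, 'c': 13}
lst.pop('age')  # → 8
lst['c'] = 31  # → {'c': 31}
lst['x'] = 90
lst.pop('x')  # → 90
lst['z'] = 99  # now {'c': 31, 'z': 99}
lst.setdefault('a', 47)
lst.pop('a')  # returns 47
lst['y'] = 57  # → {'c': 31, 'z': 99, 'y': 57}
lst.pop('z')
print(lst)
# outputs {'c': 31, 'y': 57}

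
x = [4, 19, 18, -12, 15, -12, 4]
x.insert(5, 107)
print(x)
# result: [4, 19, 18, -12, 15, 107, -12, 4]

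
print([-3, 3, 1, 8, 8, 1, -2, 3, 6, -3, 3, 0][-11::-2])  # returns [3]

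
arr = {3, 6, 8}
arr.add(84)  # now {3, 6, 8, 84}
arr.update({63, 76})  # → {3, 6, 8, 63, 76, 84}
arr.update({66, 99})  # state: {3, 6, 8, 63, 66, 76, 84, 99}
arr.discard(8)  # {3, 6, 63, 66, 76, 84, 99}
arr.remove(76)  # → {3, 6, 63, 66, 84, 99}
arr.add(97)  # {3, 6, 63, 66, 84, 97, 99}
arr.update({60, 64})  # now {3, 6, 60, 63, 64, 66, 84, 97, 99}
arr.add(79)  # {3, 6, 60, 63, 64, 66, 79, 84, 97, 99}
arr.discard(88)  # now {3, 6, 60, 63, 64, 66, 79, 84, 97, 99}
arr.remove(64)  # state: {3, 6, 60, 63, 66, 79, 84, 97, 99}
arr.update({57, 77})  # {3, 6, 57, 60, 63, 66, 77, 79, 84, 97, 99}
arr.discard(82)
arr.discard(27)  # {3, 6, 57, 60, 63, 66, 77, 79, 84, 97, 99}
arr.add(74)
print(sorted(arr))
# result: [3, 6, 57, 60, 63, 66, 74, 77, 79, 84, 97, 99]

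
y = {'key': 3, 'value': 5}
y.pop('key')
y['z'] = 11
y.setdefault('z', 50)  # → 11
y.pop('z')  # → 11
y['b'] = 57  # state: {'value': 5, 'b': 57}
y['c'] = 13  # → {'value': 5, 'b': 57, 'c': 13}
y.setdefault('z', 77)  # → 77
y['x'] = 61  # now {'value': 5, 'b': 57, 'c': 13, 'z': 77, 'x': 61}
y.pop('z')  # 77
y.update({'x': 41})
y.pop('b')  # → 57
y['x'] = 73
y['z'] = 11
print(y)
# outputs {'value': 5, 'c': 13, 'x': 73, 'z': 11}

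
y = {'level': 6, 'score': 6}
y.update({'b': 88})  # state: {'level': 6, 'score': 6, 'b': 88}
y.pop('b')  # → 88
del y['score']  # {'level': 6}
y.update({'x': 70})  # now {'level': 6, 'x': 70}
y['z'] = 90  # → {'level': 6, 'x': 70, 'z': 90}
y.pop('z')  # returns 90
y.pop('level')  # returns 6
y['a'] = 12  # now {'x': 70, 'a': 12}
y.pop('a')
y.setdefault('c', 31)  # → 31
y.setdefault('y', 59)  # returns 59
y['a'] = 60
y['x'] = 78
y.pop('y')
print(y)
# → {'x': 78, 'c': 31, 'a': 60}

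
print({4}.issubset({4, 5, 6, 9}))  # True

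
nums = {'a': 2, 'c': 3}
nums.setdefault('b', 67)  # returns 67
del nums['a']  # {'c': 3, 'b': 67}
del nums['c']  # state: {'b': 67}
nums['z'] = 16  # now {'b': 67, 'z': 16}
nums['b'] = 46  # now {'b': 46, 'z': 16}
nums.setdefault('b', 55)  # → 46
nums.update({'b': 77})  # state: {'b': 77, 'z': 16}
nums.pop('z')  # 16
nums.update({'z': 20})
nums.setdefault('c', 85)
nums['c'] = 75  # {'b': 77, 'z': 20, 'c': 75}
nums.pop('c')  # 75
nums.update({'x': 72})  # {'b': 77, 'z': 20, 'x': 72}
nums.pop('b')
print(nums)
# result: {'z': 20, 'x': 72}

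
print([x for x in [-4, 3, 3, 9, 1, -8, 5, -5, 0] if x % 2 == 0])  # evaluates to [-4, -8, 0]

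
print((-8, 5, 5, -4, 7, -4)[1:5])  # (5, 5, -4, 7)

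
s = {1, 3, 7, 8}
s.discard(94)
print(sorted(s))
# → [1, 3, 7, 8]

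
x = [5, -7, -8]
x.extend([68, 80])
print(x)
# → [5, -7, -8, 68, 80]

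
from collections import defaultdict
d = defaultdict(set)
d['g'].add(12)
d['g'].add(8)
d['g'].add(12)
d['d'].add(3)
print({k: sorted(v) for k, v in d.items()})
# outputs {'g': [8, 12], 'd': [3]}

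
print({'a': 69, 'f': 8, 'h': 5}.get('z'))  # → None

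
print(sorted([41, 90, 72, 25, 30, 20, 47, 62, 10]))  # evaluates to [10, 20, 25, 30, 41, 47, 62, 72, 90]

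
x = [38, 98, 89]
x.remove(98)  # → [38, 89]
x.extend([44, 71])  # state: [38, 89, 44, 71]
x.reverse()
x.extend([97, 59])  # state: [71, 44, 89, 38, 97, 59]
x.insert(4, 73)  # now [71, 44, 89, 38, 73, 97, 59]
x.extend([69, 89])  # [71, 44, 89, 38, 73, 97, 59, 69, 89]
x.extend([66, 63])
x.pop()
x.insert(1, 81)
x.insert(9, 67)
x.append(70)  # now [71, 81, 44, 89, 38, 73, 97, 59, 69, 67, 89, 66, 70]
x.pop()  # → 70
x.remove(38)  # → [71, 81, 44, 89, 73, 97, 59, 69, 67, 89, 66]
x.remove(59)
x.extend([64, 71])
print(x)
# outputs [71, 81, 44, 89, 73, 97, 69, 67, 89, 66, 64, 71]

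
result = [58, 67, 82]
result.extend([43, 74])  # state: [58, 67, 82, 43, 74]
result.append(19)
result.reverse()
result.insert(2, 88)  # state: [19, 74, 88, 43, 82, 67, 58]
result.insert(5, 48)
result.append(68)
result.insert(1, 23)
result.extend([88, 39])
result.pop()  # 39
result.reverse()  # [88, 68, 58, 67, 48, 82, 43, 88, 74, 23, 19]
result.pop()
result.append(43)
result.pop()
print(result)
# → [88, 68, 58, 67, 48, 82, 43, 88, 74, 23]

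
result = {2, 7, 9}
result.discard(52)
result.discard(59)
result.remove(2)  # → {7, 9}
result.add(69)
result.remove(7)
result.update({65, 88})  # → {9, 65, 69, 88}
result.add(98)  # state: {9, 65, 69, 88, 98}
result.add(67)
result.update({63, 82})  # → {9, 63, 65, 67, 69, 82, 88, 98}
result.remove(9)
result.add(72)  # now {63, 65, 67, 69, 72, 82, 88, 98}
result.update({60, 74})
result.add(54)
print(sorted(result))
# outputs [54, 60, 63, 65, 67, 69, 72, 74, 82, 88, 98]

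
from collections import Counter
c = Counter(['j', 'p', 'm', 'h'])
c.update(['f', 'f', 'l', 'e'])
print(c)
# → Counter({'f': 2, 'j': 1, 'p': 1, 'm': 1, 'h': 1, 'l': 1, 'e': 1})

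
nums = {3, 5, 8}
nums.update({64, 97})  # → {3, 5, 8, 64, 97}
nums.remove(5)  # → {3, 8, 64, 97}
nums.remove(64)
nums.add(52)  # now {3, 8, 52, 97}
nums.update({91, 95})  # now {3, 8, 52, 91, 95, 97}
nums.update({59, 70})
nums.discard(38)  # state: {3, 8, 52, 59, 70, 91, 95, 97}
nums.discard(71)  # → {3, 8, 52, 59, 70, 91, 95, 97}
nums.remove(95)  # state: {3, 8, 52, 59, 70, 91, 97}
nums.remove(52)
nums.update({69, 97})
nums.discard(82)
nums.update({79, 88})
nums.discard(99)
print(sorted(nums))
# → [3, 8, 59, 69, 70, 79, 88, 91, 97]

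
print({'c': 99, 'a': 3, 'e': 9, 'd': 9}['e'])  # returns 9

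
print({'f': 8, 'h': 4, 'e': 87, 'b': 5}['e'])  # 87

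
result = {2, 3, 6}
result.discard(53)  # {2, 3, 6}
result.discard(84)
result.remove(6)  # {2, 3}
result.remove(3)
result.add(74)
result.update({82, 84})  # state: {2, 74, 82, 84}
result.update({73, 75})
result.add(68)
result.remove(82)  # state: {2, 68, 73, 74, 75, 84}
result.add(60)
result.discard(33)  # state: {2, 60, 68, 73, 74, 75, 84}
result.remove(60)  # {2, 68, 73, 74, 75, 84}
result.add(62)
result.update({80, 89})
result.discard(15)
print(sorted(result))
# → [2, 62, 68, 73, 74, 75, 80, 84, 89]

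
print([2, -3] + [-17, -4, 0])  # [2, -3, -17, -4, 0]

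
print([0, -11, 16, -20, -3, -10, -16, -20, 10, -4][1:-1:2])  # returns [-11, -20, -10, -20]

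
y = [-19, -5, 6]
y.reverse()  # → [6, -5, -19]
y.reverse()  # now [-19, -5, 6]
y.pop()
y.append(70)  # [-19, -5, 70]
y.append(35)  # [-19, -5, 70, 35]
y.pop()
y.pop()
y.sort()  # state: [-19, -5]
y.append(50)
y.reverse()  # [50, -5, -19]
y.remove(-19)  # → [50, -5]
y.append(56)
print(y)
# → [50, -5, 56]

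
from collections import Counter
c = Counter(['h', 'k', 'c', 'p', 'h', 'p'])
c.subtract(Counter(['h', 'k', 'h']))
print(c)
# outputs Counter({'p': 2, 'c': 1, 'h': 0, 'k': 0})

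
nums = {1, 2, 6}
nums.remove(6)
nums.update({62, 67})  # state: {1, 2, 62, 67}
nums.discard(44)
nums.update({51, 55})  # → {1, 2, 51, 55, 62, 67}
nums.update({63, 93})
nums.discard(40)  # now {1, 2, 51, 55, 62, 63, 67, 93}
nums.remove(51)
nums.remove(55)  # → {1, 2, 62, 63, 67, 93}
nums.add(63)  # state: {1, 2, 62, 63, 67, 93}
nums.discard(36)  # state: {1, 2, 62, 63, 67, 93}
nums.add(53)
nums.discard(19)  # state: {1, 2, 53, 62, 63, 67, 93}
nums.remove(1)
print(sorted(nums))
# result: [2, 53, 62, 63, 67, 93]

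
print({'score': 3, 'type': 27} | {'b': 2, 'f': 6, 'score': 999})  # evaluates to {'score': 999, 'type': 27, 'b': 2, 'f': 6}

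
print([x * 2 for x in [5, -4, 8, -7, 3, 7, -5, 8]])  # [10, -8, 16, -14, 6, 14, -10, 16]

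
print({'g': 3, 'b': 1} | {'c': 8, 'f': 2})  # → {'g': 3, 'b': 1, 'c': 8, 'f': 2}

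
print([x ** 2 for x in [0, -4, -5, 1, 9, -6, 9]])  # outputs [0, 16, 25, 1, 81, 36, 81]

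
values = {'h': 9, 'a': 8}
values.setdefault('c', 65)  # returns 65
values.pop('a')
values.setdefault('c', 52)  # 65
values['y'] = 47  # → {'h': 9, 'c': 65, 'y': 47}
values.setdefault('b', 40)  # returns 40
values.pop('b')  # 40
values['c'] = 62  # {'h': 9, 'c': 62, 'y': 47}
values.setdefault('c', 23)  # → 62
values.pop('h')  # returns 9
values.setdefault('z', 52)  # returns 52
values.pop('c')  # 62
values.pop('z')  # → 52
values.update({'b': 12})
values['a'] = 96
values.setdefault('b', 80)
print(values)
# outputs {'y': 47, 'b': 12, 'a': 96}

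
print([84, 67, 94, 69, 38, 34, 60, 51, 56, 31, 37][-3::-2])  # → [56, 60, 38, 94, 84]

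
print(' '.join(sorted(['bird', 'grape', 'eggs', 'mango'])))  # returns bird eggs grape mango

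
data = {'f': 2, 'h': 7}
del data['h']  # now {'f': 2}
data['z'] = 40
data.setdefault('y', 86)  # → 86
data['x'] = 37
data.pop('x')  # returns 37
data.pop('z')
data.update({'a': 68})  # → {'f': 2, 'y': 86, 'a': 68}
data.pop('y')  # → 86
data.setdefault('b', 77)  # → 77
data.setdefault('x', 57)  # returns 57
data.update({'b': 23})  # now {'f': 2, 'a': 68, 'b': 23, 'x': 57}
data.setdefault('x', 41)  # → 57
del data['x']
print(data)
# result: {'f': 2, 'a': 68, 'b': 23}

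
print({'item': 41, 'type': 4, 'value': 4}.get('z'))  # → None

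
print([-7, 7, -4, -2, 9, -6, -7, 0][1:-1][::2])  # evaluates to [7, -2, -6]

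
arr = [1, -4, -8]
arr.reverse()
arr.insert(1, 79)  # [-8, 79, -4, 1]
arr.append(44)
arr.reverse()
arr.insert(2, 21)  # [44, 1, 21, -4, 79, -8]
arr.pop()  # -8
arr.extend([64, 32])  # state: [44, 1, 21, -4, 79, 64, 32]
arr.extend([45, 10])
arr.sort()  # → [-4, 1, 10, 21, 32, 44, 45, 64, 79]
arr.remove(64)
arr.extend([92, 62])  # [-4, 1, 10, 21, 32, 44, 45, 79, 92, 62]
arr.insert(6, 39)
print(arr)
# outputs [-4, 1, 10, 21, 32, 44, 39, 45, 79, 92, 62]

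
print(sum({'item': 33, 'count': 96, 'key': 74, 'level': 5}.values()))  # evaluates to 208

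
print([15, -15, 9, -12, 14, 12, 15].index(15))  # 0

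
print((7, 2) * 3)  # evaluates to (7, 2, 7, 2, 7, 2)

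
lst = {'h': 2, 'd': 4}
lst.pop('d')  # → 4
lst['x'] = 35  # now {'h': 2, 'x': 35}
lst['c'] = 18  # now {'h': 2, 'x': 35, 'c': 18}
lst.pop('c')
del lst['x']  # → {'h': 2}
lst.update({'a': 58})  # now {'h': 2, 'a': 58}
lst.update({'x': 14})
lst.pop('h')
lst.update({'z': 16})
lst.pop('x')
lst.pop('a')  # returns 58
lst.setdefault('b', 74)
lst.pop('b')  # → 74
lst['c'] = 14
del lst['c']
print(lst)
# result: {'z': 16}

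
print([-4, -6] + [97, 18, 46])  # [-4, -6, 97, 18, 46]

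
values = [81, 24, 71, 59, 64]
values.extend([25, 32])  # [81, 24, 71, 59, 64, 25, 32]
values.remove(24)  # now [81, 71, 59, 64, 25, 32]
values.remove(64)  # [81, 71, 59, 25, 32]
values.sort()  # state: [25, 32, 59, 71, 81]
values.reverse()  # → [81, 71, 59, 32, 25]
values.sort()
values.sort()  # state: [25, 32, 59, 71, 81]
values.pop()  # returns 81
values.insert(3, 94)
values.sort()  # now [25, 32, 59, 71, 94]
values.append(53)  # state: [25, 32, 59, 71, 94, 53]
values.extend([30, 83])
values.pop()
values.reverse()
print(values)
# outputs [30, 53, 94, 71, 59, 32, 25]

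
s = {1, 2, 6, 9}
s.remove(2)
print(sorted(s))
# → [1, 6, 9]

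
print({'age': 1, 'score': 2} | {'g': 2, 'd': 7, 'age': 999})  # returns {'age': 999, 'score': 2, 'g': 2, 'd': 7}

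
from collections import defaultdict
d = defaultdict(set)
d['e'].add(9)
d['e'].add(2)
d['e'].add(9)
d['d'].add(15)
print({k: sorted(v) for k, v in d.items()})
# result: {'e': [2, 9], 'd': [15]}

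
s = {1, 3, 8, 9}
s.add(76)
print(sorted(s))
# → [1, 3, 8, 9, 76]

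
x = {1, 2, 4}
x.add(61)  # {1, 2, 4, 61}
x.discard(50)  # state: {1, 2, 4, 61}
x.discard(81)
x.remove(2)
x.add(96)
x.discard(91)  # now {1, 4, 61, 96}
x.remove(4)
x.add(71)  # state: {1, 61, 71, 96}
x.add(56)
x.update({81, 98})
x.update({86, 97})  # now {1, 56, 61, 71, 81, 86, 96, 97, 98}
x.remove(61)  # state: {1, 56, 71, 81, 86, 96, 97, 98}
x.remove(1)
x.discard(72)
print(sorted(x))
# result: [56, 71, 81, 86, 96, 97, 98]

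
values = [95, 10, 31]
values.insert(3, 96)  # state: [95, 10, 31, 96]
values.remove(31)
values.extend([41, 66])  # [95, 10, 96, 41, 66]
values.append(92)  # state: [95, 10, 96, 41, 66, 92]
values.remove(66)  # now [95, 10, 96, 41, 92]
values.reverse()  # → [92, 41, 96, 10, 95]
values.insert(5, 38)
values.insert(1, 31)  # [92, 31, 41, 96, 10, 95, 38]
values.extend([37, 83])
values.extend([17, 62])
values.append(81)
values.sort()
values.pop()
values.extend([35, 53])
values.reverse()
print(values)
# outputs [53, 35, 95, 92, 83, 81, 62, 41, 38, 37, 31, 17, 10]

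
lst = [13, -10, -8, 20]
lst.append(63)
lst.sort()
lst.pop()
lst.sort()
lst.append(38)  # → [-10, -8, 13, 20, 38]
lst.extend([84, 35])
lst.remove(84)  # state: [-10, -8, 13, 20, 38, 35]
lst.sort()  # [-10, -8, 13, 20, 35, 38]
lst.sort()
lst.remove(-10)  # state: [-8, 13, 20, 35, 38]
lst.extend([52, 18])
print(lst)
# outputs [-8, 13, 20, 35, 38, 52, 18]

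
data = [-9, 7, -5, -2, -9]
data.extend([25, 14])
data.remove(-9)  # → [7, -5, -2, -9, 25, 14]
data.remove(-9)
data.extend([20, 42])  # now [7, -5, -2, 25, 14, 20, 42]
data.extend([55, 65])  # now [7, -5, -2, 25, 14, 20, 42, 55, 65]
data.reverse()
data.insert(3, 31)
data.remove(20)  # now [65, 55, 42, 31, 14, 25, -2, -5, 7]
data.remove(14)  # [65, 55, 42, 31, 25, -2, -5, 7]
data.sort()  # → [-5, -2, 7, 25, 31, 42, 55, 65]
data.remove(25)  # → [-5, -2, 7, 31, 42, 55, 65]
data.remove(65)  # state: [-5, -2, 7, 31, 42, 55]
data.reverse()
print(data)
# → [55, 42, 31, 7, -2, -5]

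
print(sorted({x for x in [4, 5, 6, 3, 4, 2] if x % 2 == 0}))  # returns [2, 4, 6]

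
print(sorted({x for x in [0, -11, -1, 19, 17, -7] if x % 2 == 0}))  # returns [0]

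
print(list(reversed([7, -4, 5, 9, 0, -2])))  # [-2, 0, 9, 5, -4, 7]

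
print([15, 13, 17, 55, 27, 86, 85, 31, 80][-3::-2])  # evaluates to [85, 27, 17, 15]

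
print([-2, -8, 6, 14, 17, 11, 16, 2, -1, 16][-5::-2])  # [11, 14, -8]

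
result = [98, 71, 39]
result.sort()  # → [39, 71, 98]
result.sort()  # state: [39, 71, 98]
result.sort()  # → [39, 71, 98]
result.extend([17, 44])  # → [39, 71, 98, 17, 44]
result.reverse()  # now [44, 17, 98, 71, 39]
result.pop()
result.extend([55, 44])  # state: [44, 17, 98, 71, 55, 44]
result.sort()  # [17, 44, 44, 55, 71, 98]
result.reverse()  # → [98, 71, 55, 44, 44, 17]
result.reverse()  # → [17, 44, 44, 55, 71, 98]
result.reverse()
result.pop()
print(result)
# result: [98, 71, 55, 44, 44]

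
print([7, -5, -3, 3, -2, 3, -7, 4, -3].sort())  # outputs None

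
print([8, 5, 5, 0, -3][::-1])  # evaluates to [-3, 0, 5, 5, 8]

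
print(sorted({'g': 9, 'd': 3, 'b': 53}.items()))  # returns [('b', 53), ('d', 3), ('g', 9)]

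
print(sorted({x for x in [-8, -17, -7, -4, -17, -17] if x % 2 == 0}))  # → [-8, -4]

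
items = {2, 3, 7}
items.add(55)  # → {2, 3, 7, 55}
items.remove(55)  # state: {2, 3, 7}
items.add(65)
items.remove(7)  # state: {2, 3, 65}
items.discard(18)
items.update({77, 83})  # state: {2, 3, 65, 77, 83}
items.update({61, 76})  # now {2, 3, 61, 65, 76, 77, 83}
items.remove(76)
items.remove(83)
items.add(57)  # {2, 3, 57, 61, 65, 77}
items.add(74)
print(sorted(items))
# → [2, 3, 57, 61, 65, 74, 77]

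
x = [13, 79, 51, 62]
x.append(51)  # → [13, 79, 51, 62, 51]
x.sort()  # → [13, 51, 51, 62, 79]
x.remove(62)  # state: [13, 51, 51, 79]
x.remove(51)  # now [13, 51, 79]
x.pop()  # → 79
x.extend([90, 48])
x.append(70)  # [13, 51, 90, 48, 70]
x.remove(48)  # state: [13, 51, 90, 70]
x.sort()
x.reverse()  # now [90, 70, 51, 13]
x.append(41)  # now [90, 70, 51, 13, 41]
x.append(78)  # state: [90, 70, 51, 13, 41, 78]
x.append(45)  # [90, 70, 51, 13, 41, 78, 45]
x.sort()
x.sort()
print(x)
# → [13, 41, 45, 51, 70, 78, 90]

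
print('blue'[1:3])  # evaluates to lu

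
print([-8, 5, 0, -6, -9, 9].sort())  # None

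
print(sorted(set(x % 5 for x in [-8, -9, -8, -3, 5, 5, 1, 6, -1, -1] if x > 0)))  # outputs [0, 1]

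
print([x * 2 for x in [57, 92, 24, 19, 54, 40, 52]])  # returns [114, 184, 48, 38, 108, 80, 104]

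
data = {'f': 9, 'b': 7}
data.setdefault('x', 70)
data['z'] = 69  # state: {'f': 9, 'b': 7, 'x': 70, 'z': 69}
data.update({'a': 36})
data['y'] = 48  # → {'f': 9, 'b': 7, 'x': 70, 'z': 69, 'a': 36, 'y': 48}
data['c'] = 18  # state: {'f': 9, 'b': 7, 'x': 70, 'z': 69, 'a': 36, 'y': 48, 'c': 18}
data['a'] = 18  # {'f': 9, 'b': 7, 'x': 70, 'z': 69, 'a': 18, 'y': 48, 'c': 18}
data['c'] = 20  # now {'f': 9, 'b': 7, 'x': 70, 'z': 69, 'a': 18, 'y': 48, 'c': 20}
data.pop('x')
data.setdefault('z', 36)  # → 69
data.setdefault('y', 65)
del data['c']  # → {'f': 9, 'b': 7, 'z': 69, 'a': 18, 'y': 48}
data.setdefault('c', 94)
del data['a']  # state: {'f': 9, 'b': 7, 'z': 69, 'y': 48, 'c': 94}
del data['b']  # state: {'f': 9, 'z': 69, 'y': 48, 'c': 94}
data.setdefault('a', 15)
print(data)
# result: {'f': 9, 'z': 69, 'y': 48, 'c': 94, 'a': 15}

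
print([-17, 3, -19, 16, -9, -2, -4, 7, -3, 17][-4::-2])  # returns [-4, -9, -19, -17]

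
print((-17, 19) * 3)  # (-17, 19, -17, 19, -17, 19)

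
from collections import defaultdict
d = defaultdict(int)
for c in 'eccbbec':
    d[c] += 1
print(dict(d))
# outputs {'e': 2, 'c': 3, 'b': 2}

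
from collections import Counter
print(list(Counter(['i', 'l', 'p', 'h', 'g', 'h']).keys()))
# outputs ['i', 'l', 'p', 'h', 'g']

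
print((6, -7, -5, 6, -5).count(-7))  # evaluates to 1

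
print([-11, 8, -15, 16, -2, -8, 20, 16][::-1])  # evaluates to [16, 20, -8, -2, 16, -15, 8, -11]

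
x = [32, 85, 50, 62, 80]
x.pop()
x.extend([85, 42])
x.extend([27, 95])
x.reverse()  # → [95, 27, 42, 85, 62, 50, 85, 32]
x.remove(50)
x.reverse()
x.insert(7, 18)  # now [32, 85, 62, 85, 42, 27, 95, 18]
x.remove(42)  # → [32, 85, 62, 85, 27, 95, 18]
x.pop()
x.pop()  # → 95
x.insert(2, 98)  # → [32, 85, 98, 62, 85, 27]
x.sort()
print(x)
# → [27, 32, 62, 85, 85, 98]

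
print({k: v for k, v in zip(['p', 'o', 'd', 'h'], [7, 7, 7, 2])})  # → {'p': 7, 'o': 7, 'd': 7, 'h': 2}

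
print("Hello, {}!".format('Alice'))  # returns Hello, Alice!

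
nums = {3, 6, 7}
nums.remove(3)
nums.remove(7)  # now {6}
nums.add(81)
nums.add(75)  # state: {6, 75, 81}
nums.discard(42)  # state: {6, 75, 81}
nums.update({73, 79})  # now {6, 73, 75, 79, 81}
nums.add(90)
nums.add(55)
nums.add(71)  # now {6, 55, 71, 73, 75, 79, 81, 90}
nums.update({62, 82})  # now {6, 55, 62, 71, 73, 75, 79, 81, 82, 90}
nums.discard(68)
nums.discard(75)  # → {6, 55, 62, 71, 73, 79, 81, 82, 90}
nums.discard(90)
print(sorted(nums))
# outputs [6, 55, 62, 71, 73, 79, 81, 82]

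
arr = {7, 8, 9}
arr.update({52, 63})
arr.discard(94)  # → {7, 8, 9, 52, 63}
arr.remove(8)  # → {7, 9, 52, 63}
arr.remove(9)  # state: {7, 52, 63}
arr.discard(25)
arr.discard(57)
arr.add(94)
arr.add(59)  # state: {7, 52, 59, 63, 94}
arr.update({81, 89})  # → {7, 52, 59, 63, 81, 89, 94}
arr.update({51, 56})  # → {7, 51, 52, 56, 59, 63, 81, 89, 94}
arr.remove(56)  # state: {7, 51, 52, 59, 63, 81, 89, 94}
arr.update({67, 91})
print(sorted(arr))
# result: [7, 51, 52, 59, 63, 67, 81, 89, 91, 94]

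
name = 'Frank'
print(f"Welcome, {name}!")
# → Welcome, Frank!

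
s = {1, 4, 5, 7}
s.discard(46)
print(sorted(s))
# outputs [1, 4, 5, 7]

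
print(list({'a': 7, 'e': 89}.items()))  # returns [('a', 7), ('e', 89)]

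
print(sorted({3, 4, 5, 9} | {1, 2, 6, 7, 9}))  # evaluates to [1, 2, 3, 4, 5, 6, 7, 9]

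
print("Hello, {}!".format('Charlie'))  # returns Hello, Charlie!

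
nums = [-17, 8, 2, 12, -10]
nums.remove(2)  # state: [-17, 8, 12, -10]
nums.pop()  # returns -10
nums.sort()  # [-17, 8, 12]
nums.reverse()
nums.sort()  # [-17, 8, 12]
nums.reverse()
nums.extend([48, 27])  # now [12, 8, -17, 48, 27]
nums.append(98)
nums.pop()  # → 98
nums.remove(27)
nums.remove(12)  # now [8, -17, 48]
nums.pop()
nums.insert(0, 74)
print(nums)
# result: [74, 8, -17]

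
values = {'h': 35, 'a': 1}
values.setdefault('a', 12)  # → 1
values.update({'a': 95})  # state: {'h': 35, 'a': 95}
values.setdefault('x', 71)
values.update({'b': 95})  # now {'h': 35, 'a': 95, 'x': 71, 'b': 95}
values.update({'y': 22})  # {'h': 35, 'a': 95, 'x': 71, 'b': 95, 'y': 22}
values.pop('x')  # 71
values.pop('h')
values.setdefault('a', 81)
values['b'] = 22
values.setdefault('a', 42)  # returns 95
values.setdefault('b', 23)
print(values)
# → {'a': 95, 'b': 22, 'y': 22}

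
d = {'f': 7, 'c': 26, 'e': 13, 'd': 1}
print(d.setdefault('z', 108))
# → 108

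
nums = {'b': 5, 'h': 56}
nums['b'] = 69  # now {'b': 69, 'h': 56}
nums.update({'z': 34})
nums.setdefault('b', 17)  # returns 69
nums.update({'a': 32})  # {'b': 69, 'h': 56, 'z': 34, 'a': 32}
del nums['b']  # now {'h': 56, 'z': 34, 'a': 32}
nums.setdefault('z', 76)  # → 34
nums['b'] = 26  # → {'h': 56, 'z': 34, 'a': 32, 'b': 26}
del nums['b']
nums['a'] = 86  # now {'h': 56, 'z': 34, 'a': 86}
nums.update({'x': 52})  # {'h': 56, 'z': 34, 'a': 86, 'x': 52}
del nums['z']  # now {'h': 56, 'a': 86, 'x': 52}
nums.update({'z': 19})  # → {'h': 56, 'a': 86, 'x': 52, 'z': 19}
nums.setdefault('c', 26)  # 26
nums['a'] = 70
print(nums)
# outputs {'h': 56, 'a': 70, 'x': 52, 'z': 19, 'c': 26}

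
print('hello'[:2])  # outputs he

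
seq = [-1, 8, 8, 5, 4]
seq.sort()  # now [-1, 4, 5, 8, 8]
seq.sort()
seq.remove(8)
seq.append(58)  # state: [-1, 4, 5, 8, 58]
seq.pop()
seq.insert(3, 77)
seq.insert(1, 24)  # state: [-1, 24, 4, 5, 77, 8]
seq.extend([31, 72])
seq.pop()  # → 72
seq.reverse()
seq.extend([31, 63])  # [31, 8, 77, 5, 4, 24, -1, 31, 63]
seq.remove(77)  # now [31, 8, 5, 4, 24, -1, 31, 63]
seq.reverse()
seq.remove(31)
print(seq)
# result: [63, -1, 24, 4, 5, 8, 31]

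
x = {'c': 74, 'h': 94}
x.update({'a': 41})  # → {'c': 74, 'h': 94, 'a': 41}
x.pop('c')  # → 74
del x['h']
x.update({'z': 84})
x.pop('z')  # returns 84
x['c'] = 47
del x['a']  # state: {'c': 47}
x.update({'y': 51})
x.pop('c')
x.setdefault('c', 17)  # 17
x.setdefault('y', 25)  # 51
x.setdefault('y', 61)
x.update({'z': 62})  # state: {'y': 51, 'c': 17, 'z': 62}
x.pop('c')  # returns 17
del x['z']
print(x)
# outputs {'y': 51}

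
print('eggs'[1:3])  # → gg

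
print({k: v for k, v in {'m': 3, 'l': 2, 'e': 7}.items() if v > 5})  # {'e': 7}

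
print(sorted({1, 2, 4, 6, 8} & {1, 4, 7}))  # [1, 4]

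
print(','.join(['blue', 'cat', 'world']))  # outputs blue,cat,world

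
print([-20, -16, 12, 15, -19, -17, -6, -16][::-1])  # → [-16, -6, -17, -19, 15, 12, -16, -20]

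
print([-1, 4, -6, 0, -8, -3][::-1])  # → [-3, -8, 0, -6, 4, -1]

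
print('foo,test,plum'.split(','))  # ['foo', 'test', 'plum']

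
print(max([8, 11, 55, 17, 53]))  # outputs 55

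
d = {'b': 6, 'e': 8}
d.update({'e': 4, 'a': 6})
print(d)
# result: {'b': 6, 'e': 4, 'a': 6}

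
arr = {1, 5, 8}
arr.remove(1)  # {5, 8}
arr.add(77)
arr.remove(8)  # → {5, 77}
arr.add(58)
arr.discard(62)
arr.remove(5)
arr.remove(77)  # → {58}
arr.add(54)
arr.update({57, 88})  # {54, 57, 58, 88}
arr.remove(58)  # {54, 57, 88}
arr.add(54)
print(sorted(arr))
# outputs [54, 57, 88]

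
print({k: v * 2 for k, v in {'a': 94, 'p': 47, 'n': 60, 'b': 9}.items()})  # {'a': 188, 'p': 94, 'n': 120, 'b': 18}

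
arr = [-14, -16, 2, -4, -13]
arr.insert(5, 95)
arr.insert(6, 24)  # [-14, -16, 2, -4, -13, 95, 24]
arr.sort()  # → [-16, -14, -13, -4, 2, 24, 95]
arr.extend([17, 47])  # [-16, -14, -13, -4, 2, 24, 95, 17, 47]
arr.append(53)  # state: [-16, -14, -13, -4, 2, 24, 95, 17, 47, 53]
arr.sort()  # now [-16, -14, -13, -4, 2, 17, 24, 47, 53, 95]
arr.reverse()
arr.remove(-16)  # [95, 53, 47, 24, 17, 2, -4, -13, -14]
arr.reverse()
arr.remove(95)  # [-14, -13, -4, 2, 17, 24, 47, 53]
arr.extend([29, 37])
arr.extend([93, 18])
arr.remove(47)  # [-14, -13, -4, 2, 17, 24, 53, 29, 37, 93, 18]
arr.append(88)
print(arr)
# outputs [-14, -13, -4, 2, 17, 24, 53, 29, 37, 93, 18, 88]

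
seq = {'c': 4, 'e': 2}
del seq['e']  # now {'c': 4}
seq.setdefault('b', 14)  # 14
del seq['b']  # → {'c': 4}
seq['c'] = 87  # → {'c': 87}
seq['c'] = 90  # {'c': 90}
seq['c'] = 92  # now {'c': 92}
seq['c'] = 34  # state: {'c': 34}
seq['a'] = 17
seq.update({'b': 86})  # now {'c': 34, 'a': 17, 'b': 86}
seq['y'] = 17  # {'c': 34, 'a': 17, 'b': 86, 'y': 17}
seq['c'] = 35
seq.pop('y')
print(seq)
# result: {'c': 35, 'a': 17, 'b': 86}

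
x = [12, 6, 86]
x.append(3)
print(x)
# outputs [12, 6, 86, 3]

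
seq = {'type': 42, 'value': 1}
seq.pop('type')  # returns 42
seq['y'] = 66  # {'value': 1, 'y': 66}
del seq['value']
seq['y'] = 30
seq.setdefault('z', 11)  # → 11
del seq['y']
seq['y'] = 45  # {'z': 11, 'y': 45}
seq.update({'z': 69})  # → {'z': 69, 'y': 45}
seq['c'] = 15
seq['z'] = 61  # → {'z': 61, 'y': 45, 'c': 15}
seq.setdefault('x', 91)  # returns 91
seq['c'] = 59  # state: {'z': 61, 'y': 45, 'c': 59, 'x': 91}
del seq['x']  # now {'z': 61, 'y': 45, 'c': 59}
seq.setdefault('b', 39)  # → 39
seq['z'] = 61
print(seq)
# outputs {'z': 61, 'y': 45, 'c': 59, 'b': 39}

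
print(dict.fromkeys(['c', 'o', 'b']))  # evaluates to {'c': None, 'o': None, 'b': None}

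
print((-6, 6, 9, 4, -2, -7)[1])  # 6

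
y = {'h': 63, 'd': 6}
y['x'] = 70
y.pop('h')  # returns 63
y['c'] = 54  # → {'d': 6, 'x': 70, 'c': 54}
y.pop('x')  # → 70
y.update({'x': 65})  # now {'d': 6, 'c': 54, 'x': 65}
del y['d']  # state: {'c': 54, 'x': 65}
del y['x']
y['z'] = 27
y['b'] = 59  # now {'c': 54, 'z': 27, 'b': 59}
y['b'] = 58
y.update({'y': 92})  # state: {'c': 54, 'z': 27, 'b': 58, 'y': 92}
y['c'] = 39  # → {'c': 39, 'z': 27, 'b': 58, 'y': 92}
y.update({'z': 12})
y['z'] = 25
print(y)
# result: {'c': 39, 'z': 25, 'b': 58, 'y': 92}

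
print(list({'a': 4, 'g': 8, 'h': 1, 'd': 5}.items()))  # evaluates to [('a', 4), ('g', 8), ('h', 1), ('d', 5)]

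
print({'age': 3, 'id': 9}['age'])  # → 3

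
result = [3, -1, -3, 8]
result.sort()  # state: [-3, -1, 3, 8]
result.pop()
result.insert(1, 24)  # [-3, 24, -1, 3]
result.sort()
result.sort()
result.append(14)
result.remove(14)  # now [-3, -1, 3, 24]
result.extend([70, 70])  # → [-3, -1, 3, 24, 70, 70]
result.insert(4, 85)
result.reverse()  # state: [70, 70, 85, 24, 3, -1, -3]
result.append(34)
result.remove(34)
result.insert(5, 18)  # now [70, 70, 85, 24, 3, 18, -1, -3]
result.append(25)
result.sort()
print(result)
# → [-3, -1, 3, 18, 24, 25, 70, 70, 85]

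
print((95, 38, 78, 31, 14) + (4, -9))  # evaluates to (95, 38, 78, 31, 14, 4, -9)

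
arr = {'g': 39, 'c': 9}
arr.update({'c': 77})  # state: {'g': 39, 'c': 77}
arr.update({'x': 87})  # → {'g': 39, 'c': 77, 'x': 87}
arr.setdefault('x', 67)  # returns 87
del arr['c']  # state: {'g': 39, 'x': 87}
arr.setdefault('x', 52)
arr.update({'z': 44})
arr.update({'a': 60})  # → {'g': 39, 'x': 87, 'z': 44, 'a': 60}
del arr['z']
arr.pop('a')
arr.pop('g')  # 39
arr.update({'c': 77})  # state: {'x': 87, 'c': 77}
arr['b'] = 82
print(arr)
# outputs {'x': 87, 'c': 77, 'b': 82}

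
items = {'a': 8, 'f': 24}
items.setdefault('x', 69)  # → 69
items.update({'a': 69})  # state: {'a': 69, 'f': 24, 'x': 69}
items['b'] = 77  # {'a': 69, 'f': 24, 'x': 69, 'b': 77}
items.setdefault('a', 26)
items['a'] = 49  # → {'a': 49, 'f': 24, 'x': 69, 'b': 77}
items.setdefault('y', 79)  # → 79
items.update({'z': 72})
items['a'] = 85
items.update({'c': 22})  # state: {'a': 85, 'f': 24, 'x': 69, 'b': 77, 'y': 79, 'z': 72, 'c': 22}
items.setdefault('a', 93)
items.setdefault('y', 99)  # 79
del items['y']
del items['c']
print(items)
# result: {'a': 85, 'f': 24, 'x': 69, 'b': 77, 'z': 72}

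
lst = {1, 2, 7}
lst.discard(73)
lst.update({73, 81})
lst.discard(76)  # {1, 2, 7, 73, 81}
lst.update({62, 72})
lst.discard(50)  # {1, 2, 7, 62, 72, 73, 81}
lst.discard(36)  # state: {1, 2, 7, 62, 72, 73, 81}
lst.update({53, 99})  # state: {1, 2, 7, 53, 62, 72, 73, 81, 99}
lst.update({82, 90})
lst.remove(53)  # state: {1, 2, 7, 62, 72, 73, 81, 82, 90, 99}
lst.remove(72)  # {1, 2, 7, 62, 73, 81, 82, 90, 99}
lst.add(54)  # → {1, 2, 7, 54, 62, 73, 81, 82, 90, 99}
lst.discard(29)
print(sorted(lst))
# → [1, 2, 7, 54, 62, 73, 81, 82, 90, 99]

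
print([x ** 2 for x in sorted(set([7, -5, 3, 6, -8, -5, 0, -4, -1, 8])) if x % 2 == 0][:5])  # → [64, 16, 0, 36, 64]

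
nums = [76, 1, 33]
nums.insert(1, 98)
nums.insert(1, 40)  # [76, 40, 98, 1, 33]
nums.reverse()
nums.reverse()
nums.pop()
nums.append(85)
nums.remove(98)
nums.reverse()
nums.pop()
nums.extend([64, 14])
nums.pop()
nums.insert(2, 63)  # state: [85, 1, 63, 40, 64]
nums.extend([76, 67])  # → [85, 1, 63, 40, 64, 76, 67]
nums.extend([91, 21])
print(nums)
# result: [85, 1, 63, 40, 64, 76, 67, 91, 21]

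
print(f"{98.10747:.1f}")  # 98.1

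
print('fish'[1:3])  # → is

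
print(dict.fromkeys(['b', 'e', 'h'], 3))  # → {'b': 3, 'e': 3, 'h': 3}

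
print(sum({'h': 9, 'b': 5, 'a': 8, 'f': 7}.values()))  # 29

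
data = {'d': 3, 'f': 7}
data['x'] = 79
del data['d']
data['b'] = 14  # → {'f': 7, 'x': 79, 'b': 14}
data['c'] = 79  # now {'f': 7, 'x': 79, 'b': 14, 'c': 79}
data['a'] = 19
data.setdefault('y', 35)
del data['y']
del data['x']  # {'f': 7, 'b': 14, 'c': 79, 'a': 19}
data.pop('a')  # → 19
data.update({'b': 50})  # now {'f': 7, 'b': 50, 'c': 79}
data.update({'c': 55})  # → {'f': 7, 'b': 50, 'c': 55}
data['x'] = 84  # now {'f': 7, 'b': 50, 'c': 55, 'x': 84}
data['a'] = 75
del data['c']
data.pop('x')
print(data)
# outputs {'f': 7, 'b': 50, 'a': 75}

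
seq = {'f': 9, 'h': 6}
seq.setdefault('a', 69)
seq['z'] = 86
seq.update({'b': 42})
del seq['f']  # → {'h': 6, 'a': 69, 'z': 86, 'b': 42}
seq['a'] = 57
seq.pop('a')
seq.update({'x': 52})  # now {'h': 6, 'z': 86, 'b': 42, 'x': 52}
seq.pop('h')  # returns 6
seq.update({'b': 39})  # {'z': 86, 'b': 39, 'x': 52}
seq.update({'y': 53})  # {'z': 86, 'b': 39, 'x': 52, 'y': 53}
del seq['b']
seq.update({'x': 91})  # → {'z': 86, 'x': 91, 'y': 53}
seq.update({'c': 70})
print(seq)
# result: {'z': 86, 'x': 91, 'y': 53, 'c': 70}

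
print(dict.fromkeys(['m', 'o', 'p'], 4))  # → {'m': 4, 'o': 4, 'p': 4}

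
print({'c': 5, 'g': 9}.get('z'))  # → None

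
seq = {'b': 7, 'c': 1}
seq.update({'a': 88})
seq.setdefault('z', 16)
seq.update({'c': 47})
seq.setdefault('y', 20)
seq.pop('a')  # 88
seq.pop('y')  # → 20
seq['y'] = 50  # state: {'b': 7, 'c': 47, 'z': 16, 'y': 50}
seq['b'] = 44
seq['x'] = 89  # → {'b': 44, 'c': 47, 'z': 16, 'y': 50, 'x': 89}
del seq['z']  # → {'b': 44, 'c': 47, 'y': 50, 'x': 89}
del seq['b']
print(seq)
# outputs {'c': 47, 'y': 50, 'x': 89}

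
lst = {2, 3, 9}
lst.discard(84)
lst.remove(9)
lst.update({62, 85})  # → {2, 3, 62, 85}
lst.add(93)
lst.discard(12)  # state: {2, 3, 62, 85, 93}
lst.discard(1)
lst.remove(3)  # {2, 62, 85, 93}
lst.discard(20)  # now {2, 62, 85, 93}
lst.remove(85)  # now {2, 62, 93}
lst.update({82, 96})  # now {2, 62, 82, 93, 96}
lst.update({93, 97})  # {2, 62, 82, 93, 96, 97}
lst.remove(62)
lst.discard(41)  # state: {2, 82, 93, 96, 97}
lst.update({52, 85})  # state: {2, 52, 82, 85, 93, 96, 97}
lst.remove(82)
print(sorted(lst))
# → [2, 52, 85, 93, 96, 97]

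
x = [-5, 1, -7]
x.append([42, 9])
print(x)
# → [-5, 1, -7, [42, 9]]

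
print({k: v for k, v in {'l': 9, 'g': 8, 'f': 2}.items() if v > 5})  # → {'l': 9, 'g': 8}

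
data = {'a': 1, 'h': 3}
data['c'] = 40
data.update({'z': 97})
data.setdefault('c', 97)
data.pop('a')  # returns 1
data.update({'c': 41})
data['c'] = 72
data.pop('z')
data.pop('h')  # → 3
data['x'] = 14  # {'c': 72, 'x': 14}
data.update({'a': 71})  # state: {'c': 72, 'x': 14, 'a': 71}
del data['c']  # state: {'x': 14, 'a': 71}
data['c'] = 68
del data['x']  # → {'a': 71, 'c': 68}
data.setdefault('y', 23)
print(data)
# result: {'a': 71, 'c': 68, 'y': 23}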